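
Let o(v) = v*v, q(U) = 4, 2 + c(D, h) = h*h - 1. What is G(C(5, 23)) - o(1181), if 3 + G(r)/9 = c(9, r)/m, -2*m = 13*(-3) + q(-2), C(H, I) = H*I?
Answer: -48579584/35 ≈ -1.3880e+6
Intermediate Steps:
c(D, h) = -3 + h**2 (c(D, h) = -2 + (h*h - 1) = -2 + (h**2 - 1) = -2 + (-1 + h**2) = -3 + h**2)
m = 35/2 (m = -(13*(-3) + 4)/2 = -(-39 + 4)/2 = -1/2*(-35) = 35/2 ≈ 17.500)
o(v) = v**2
G(r) = -999/35 + 18*r**2/35 (G(r) = -27 + 9*((-3 + r**2)/(35/2)) = -27 + 9*((-3 + r**2)*(2/35)) = -27 + 9*(-6/35 + 2*r**2/35) = -27 + (-54/35 + 18*r**2/35) = -999/35 + 18*r**2/35)
G(C(5, 23)) - o(1181) = (-999/35 + 18*(5*23)**2/35) - 1*1181**2 = (-999/35 + (18/35)*115**2) - 1*1394761 = (-999/35 + (18/35)*13225) - 1394761 = (-999/35 + 47610/7) - 1394761 = 237051/35 - 1394761 = -48579584/35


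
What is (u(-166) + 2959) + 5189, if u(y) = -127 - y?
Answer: 8187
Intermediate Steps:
(u(-166) + 2959) + 5189 = ((-127 - 1*(-166)) + 2959) + 5189 = ((-127 + 166) + 2959) + 5189 = (39 + 2959) + 5189 = 2998 + 5189 = 8187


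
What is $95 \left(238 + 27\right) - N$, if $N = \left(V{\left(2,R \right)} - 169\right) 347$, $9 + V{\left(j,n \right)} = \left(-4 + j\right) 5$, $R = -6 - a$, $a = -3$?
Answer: $90411$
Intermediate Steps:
$R = -3$ ($R = -6 - -3 = -6 + 3 = -3$)
$V{\left(j,n \right)} = -29 + 5 j$ ($V{\left(j,n \right)} = -9 + \left(-4 + j\right) 5 = -9 + \left(-20 + 5 j\right) = -29 + 5 j$)
$N = -65236$ ($N = \left(\left(-29 + 5 \cdot 2\right) - 169\right) 347 = \left(\left(-29 + 10\right) - 169\right) 347 = \left(-19 - 169\right) 347 = \left(-188\right) 347 = -65236$)
$95 \left(238 + 27\right) - N = 95 \left(238 + 27\right) - -65236 = 95 \cdot 265 + 65236 = 25175 + 65236 = 90411$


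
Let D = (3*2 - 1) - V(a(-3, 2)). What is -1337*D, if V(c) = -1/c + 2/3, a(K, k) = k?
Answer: -38773/6 ≈ -6462.2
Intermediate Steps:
V(c) = ⅔ - 1/c (V(c) = -1/c + 2*(⅓) = -1/c + ⅔ = ⅔ - 1/c)
D = 29/6 (D = (3*2 - 1) - (⅔ - 1/2) = (6 - 1) - (⅔ - 1*½) = 5 - (⅔ - ½) = 5 - 1*⅙ = 5 - ⅙ = 29/6 ≈ 4.8333)
-1337*D = -1337*29/6 = -38773/6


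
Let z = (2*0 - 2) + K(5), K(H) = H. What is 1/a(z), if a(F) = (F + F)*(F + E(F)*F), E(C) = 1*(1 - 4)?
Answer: -1/36 ≈ -0.027778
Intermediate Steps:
E(C) = -3 (E(C) = 1*(-3) = -3)
z = 3 (z = (2*0 - 2) + 5 = (0 - 2) + 5 = -2 + 5 = 3)
a(F) = -4*F**2 (a(F) = (F + F)*(F - 3*F) = (2*F)*(-2*F) = -4*F**2)
1/a(z) = 1/(-4*3**2) = 1/(-4*9) = 1/(-36) = -1/36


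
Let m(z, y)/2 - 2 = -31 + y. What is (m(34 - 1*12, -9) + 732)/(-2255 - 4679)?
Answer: -328/3467 ≈ -0.094606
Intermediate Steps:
m(z, y) = -58 + 2*y (m(z, y) = 4 + 2*(-31 + y) = 4 + (-62 + 2*y) = -58 + 2*y)
(m(34 - 1*12, -9) + 732)/(-2255 - 4679) = ((-58 + 2*(-9)) + 732)/(-2255 - 4679) = ((-58 - 18) + 732)/(-6934) = (-76 + 732)*(-1/6934) = 656*(-1/6934) = -328/3467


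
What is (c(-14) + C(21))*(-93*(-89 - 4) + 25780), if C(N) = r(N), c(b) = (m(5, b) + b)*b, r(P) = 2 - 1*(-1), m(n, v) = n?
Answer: 4441341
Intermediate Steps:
r(P) = 3 (r(P) = 2 + 1 = 3)
c(b) = b*(5 + b) (c(b) = (5 + b)*b = b*(5 + b))
C(N) = 3
(c(-14) + C(21))*(-93*(-89 - 4) + 25780) = (-14*(5 - 14) + 3)*(-93*(-89 - 4) + 25780) = (-14*(-9) + 3)*(-93*(-93) + 25780) = (126 + 3)*(8649 + 25780) = 129*34429 = 4441341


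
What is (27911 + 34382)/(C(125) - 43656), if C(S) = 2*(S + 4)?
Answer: -62293/43398 ≈ -1.4354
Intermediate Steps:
C(S) = 8 + 2*S (C(S) = 2*(4 + S) = 8 + 2*S)
(27911 + 34382)/(C(125) - 43656) = (27911 + 34382)/((8 + 2*125) - 43656) = 62293/((8 + 250) - 43656) = 62293/(258 - 43656) = 62293/(-43398) = 62293*(-1/43398) = -62293/43398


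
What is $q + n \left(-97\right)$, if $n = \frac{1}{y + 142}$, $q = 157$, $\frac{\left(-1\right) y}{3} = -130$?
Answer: $\frac{83427}{532} \approx 156.82$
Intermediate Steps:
$y = 390$ ($y = \left(-3\right) \left(-130\right) = 390$)
$n = \frac{1}{532}$ ($n = \frac{1}{390 + 142} = \frac{1}{532} \approx 0.0018797$)
$q + n \left(-97\right) = 157 + \frac{1}{532} \left(-97\right) = 157 - \frac{97}{532} = \frac{83427}{532}$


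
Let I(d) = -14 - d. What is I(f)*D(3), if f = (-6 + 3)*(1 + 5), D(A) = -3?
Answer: -12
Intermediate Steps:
f = -18 (f = -3*6 = -18)
I(f)*D(3) = (-14 - 1*(-18))*(-3) = (-14 + 18)*(-3) = 4*(-3) = -12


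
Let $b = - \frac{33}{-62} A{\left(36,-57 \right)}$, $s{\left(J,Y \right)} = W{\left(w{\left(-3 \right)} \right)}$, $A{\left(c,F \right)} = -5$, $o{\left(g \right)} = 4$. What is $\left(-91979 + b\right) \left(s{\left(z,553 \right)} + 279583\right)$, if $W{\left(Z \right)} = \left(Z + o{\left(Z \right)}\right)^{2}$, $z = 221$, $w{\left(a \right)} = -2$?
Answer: $- \frac{1594446357581}{62} \approx -2.5717 \cdot 10^{10}$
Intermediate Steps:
$W{\left(Z \right)} = \left(4 + Z\right)^{2}$ ($W{\left(Z \right)} = \left(Z + 4\right)^{2} = \left(4 + Z\right)^{2}$)
$s{\left(J,Y \right)} = 4$ ($s{\left(J,Y \right)} = \left(4 - 2\right)^{2} = 2^{2} = 4$)
$b = - \frac{165}{62}$ ($b = - \frac{33}{-62} \left(-5\right) = \left(-33\right) \left(- \frac{1}{62}\right) \left(-5\right) = \frac{33}{62} \left(-5\right) = - \frac{165}{62} \approx -2.6613$)
$\left(-91979 + b\right) \left(s{\left(z,553 \right)} + 279583\right) = \left(-91979 - \frac{165}{62}\right) \left(4 + 279583\right) = \left(- \frac{5702863}{62}\right) 279587 = - \frac{1594446357581}{62}$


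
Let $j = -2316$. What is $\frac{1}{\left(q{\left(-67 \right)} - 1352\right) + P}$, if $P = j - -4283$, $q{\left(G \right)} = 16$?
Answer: $\frac{1}{631} \approx 0.0015848$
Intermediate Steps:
$P = 1967$ ($P = -2316 - -4283 = -2316 + 4283 = 1967$)
$\frac{1}{\left(q{\left(-67 \right)} - 1352\right) + P} = \frac{1}{\left(16 - 1352\right) + 1967} = \frac{1}{-1336 + 1967} = \frac{1}{631}$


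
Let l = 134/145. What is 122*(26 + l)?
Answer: 476288/145 ≈ 3284.7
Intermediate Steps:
l = 134/145 (l = 134*(1/145) = 134/145 ≈ 0.92414)
122*(26 + l) = 122*(26 + 134/145) = 122*(3904/145) = 476288/145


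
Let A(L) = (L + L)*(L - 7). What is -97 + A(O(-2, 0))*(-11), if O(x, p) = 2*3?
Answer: 35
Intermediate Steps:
O(x, p) = 6
A(L) = 2*L*(-7 + L) (A(L) = (2*L)*(-7 + L) = 2*L*(-7 + L))
-97 + A(O(-2, 0))*(-11) = -97 + (2*6*(-7 + 6))*(-11) = -97 + (2*6*(-1))*(-11) = -97 - 12*(-11) = -97 + 132 = 35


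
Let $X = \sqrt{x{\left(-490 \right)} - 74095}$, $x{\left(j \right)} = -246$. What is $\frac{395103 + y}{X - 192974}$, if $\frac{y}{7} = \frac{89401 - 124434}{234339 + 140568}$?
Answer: $- \frac{28584589299155060}{13961176400746419} - \frac{148126635190 i \sqrt{74341}}{13961176400746419} \approx -2.0474 - 0.0028928 i$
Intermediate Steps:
$y = - \frac{245231}{374907}$ ($y = 7 \frac{89401 - 124434}{234339 + 140568} = 7 \left(- \frac{35033}{374907}\right) = - \frac{245231}{374907} \approx -0.65411$)
$X = i \sqrt{74341}$ ($X = \sqrt{-246 - 74095} = \sqrt{-74341} = i \sqrt{74341} \approx 272.66 i$)
$\frac{395103 + y}{X - 192974} = \frac{395103 - \frac{245231}{374907}}{i \sqrt{74341} - 192974} = \frac{148126635190}{374907 \left(-192974 + i \sqrt{74341}\right)}$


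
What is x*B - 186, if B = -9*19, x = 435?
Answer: -74571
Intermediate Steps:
B = -171 (B = -1*171 = -171)
x*B - 186 = 435*(-171) - 186 = -74385 - 186 = -74571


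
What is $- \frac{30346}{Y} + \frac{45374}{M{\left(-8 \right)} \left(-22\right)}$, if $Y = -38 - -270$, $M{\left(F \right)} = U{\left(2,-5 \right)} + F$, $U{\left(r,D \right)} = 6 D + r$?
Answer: $- \frac{211051}{2871} \approx -73.511$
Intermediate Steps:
$U{\left(r,D \right)} = r + 6 D$
$M{\left(F \right)} = -28 + F$ ($M{\left(F \right)} = \left(2 + 6 \left(-5\right)\right) + F = \left(2 - 30\right) + F = -28 + F$)
$Y = 232$ ($Y = -38 + 270 = 232$)
$- \frac{30346}{Y} + \frac{45374}{M{\left(-8 \right)} \left(-22\right)} = - \frac{30346}{232} + \frac{45374}{\left(-28 - 8\right) \left(-22\right)} = \left(-30346\right) \frac{1}{232} + \frac{45374}{\left(-36\right) \left(-22\right)} = - \frac{15173}{116} + \frac{45374}{792} = - \frac{15173}{116} + 45374 \cdot \frac{1}{792} = - \frac{15173}{116} + \frac{22687}{396} = - \frac{211051}{2871}$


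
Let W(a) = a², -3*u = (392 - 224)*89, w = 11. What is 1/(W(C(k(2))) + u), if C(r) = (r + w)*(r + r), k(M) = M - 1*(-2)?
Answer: 1/9416 ≈ 0.00010620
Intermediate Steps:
k(M) = 2 + M (k(M) = M + 2 = 2 + M)
C(r) = 2*r*(11 + r) (C(r) = (r + 11)*(r + r) = (11 + r)*(2*r) = 2*r*(11 + r))
u = -4984 (u = -(392 - 224)*89/3 = -56*89 = -⅓*14952 = -4984)
1/(W(C(k(2))) + u) = 1/((2*(2 + 2)*(11 + (2 + 2)))² - 4984) = 1/((2*4*(11 + 4))² - 4984) = 1/((2*4*15)² - 4984) = 1/(120² - 4984) = 1/(14400 - 4984) = 1/9416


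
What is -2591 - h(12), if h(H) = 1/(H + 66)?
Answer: -202099/78 ≈ -2591.0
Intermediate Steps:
h(H) = 1/(66 + H)
-2591 - h(12) = -2591 - 1/(66 + 12) = -2591 - 1/78 = -202099/78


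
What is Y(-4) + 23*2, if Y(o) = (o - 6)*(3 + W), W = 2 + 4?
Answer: -44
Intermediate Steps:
W = 6
Y(o) = -54 + 9*o (Y(o) = (o - 6)*(3 + 6) = (-6 + o)*9 = -54 + 9*o)
Y(-4) + 23*2 = (-54 + 9*(-4)) + 23*2 = (-54 - 36) + 46 = -90 + 46 = -44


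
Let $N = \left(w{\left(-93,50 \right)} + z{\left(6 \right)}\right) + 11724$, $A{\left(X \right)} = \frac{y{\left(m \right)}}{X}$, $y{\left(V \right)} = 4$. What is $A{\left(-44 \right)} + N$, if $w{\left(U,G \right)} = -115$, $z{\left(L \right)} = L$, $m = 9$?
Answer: $\frac{127764}{11} \approx 11615.0$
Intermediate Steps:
$A{\left(X \right)} = \frac{4}{X}$
$N = 11615$ ($N = \left(-115 + 6\right) + 11724 = -109 + 11724 = 11615$)
$A{\left(-44 \right)} + N = \frac{4}{-44} + 11615 = 4 \left(- \frac{1}{44}\right) + 11615 = - \frac{1}{11} + 11615 = \frac{127764}{11}$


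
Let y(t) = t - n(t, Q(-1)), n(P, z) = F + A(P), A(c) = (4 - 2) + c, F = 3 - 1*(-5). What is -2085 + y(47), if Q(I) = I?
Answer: -2095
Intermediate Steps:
F = 8 (F = 3 + 5 = 8)
A(c) = 2 + c
n(P, z) = 10 + P (n(P, z) = 8 + (2 + P) = 10 + P)
y(t) = -10 (y(t) = t - (10 + t) = t + (-10 - t) = -10)
-2085 + y(47) = -2085 - 10 = -2095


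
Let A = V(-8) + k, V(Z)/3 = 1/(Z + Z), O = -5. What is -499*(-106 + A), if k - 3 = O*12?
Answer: 1302889/16 ≈ 81431.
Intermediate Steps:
k = -57 (k = 3 - 5*12 = 3 - 60 = -57)
V(Z) = 3/(2*Z) (V(Z) = 3/(Z + Z) = 3/((2*Z)) = 3*(1/(2*Z)) = 3/(2*Z))
A = -915/16 (A = (3/2)/(-8) - 57 = (3/2)*(-⅛) - 57 = -3/16 - 57 = -915/16 ≈ -57.188)
-499*(-106 + A) = -499*(-106 - 915/16) = -499*(-2611/16) = 1302889/16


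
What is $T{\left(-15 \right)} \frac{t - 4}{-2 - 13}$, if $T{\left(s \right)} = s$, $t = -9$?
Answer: $-13$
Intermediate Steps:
$T{\left(-15 \right)} \frac{t - 4}{-2 - 13} = - 15 \frac{-9 - 4}{-2 - 13} = - 15 \left(- \frac{13}{-15}\right) = - 15 \left(\left(-13\right) \left(- \frac{1}{15}\right)\right) = \left(-15\right) \frac{13}{15} = -13$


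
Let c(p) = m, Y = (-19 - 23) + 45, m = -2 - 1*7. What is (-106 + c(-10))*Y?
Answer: -345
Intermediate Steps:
m = -9 (m = -2 - 7 = -9)
Y = 3 (Y = -42 + 45 = 3)
c(p) = -9
(-106 + c(-10))*Y = (-106 - 9)*3 = -115*3 = -345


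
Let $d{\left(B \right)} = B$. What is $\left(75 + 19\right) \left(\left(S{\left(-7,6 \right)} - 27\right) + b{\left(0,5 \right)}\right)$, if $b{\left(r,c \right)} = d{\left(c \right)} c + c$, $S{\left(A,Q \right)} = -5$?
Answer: $-188$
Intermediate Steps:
$b{\left(r,c \right)} = c + c^{2}$ ($b{\left(r,c \right)} = c c + c = c^{2} + c = c + c^{2}$)
$\left(75 + 19\right) \left(\left(S{\left(-7,6 \right)} - 27\right) + b{\left(0,5 \right)}\right) = \left(75 + 19\right) \left(\left(-5 - 27\right) + 5 \left(1 + 5\right)\right) = 94 \left(-32 + 5 \cdot 6\right) = 94 \left(-32 + 30\right) = 94 \left(-2\right) = -188$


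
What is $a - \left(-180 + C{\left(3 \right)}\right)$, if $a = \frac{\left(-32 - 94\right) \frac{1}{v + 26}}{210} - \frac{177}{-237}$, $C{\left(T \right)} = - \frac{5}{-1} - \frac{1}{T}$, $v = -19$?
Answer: $\frac{1459874}{8295} \approx 175.99$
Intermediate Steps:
$C{\left(T \right)} = 5 - \frac{1}{T}$ ($C{\left(T \right)} = \left(-5\right) \left(-1\right) - \frac{1}{T} = 5 - \frac{1}{T}$)
$a = \frac{1828}{2765}$ ($a = \frac{\left(-32 - 94\right) \frac{1}{-19 + 26}}{210} - \frac{177}{-237} = - \frac{126}{7} \cdot \frac{1}{210} - - \frac{59}{79} = \left(-126\right) \frac{1}{7} \cdot \frac{1}{210} + \frac{59}{79} = \left(-18\right) \frac{1}{210} + \frac{59}{79} = - \frac{3}{35} + \frac{59}{79} = \frac{1828}{2765} \approx 0.66112$)
$a - \left(-180 + C{\left(3 \right)}\right) = \frac{1828}{2765} - \left(-180 + \left(5 - \frac{1}{3}\right)\right) = \frac{1828}{2765} - \left(-180 + \frac{14}{3}\right) = \frac{1828}{2765} - - \frac{526}{3} = \frac{1828}{2765} + \frac{526}{3} = \frac{1459874}{8295}$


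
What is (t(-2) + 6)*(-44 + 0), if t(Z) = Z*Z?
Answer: -440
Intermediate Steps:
t(Z) = Z**2
(t(-2) + 6)*(-44 + 0) = ((-2)**2 + 6)*(-44 + 0) = (4 + 6)*(-44) = 10*(-44) = -440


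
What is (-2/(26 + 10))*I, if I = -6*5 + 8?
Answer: 11/9 ≈ 1.2222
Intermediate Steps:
I = -22 (I = -30 + 8 = -22)
(-2/(26 + 10))*I = -2/(26 + 10)*(-22) = -2/36*(-22) = -2*1/36*(-22) = -1/18*(-22) = 11/9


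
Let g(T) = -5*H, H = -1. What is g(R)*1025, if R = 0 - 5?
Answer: 5125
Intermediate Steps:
R = -5
g(T) = 5 (g(T) = -5*(-1) = 5)
g(R)*1025 = 5*1025 = 5125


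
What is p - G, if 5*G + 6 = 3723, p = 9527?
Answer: 43918/5 ≈ 8783.6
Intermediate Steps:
G = 3717/5 (G = -6/5 + (⅕)*3723 = -6/5 + 3723/5 = 3717/5 ≈ 743.40)
p - G = 9527 - 1*3717/5 = 9527 - 3717/5 = 43918/5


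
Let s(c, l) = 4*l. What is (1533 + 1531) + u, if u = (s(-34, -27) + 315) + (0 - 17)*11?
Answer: 3084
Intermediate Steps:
u = 20 (u = (4*(-27) + 315) + (0 - 17)*11 = (-108 + 315) - 17*11 = 207 - 187 = 20)
(1533 + 1531) + u = (1533 + 1531) + 20 = 3064 + 20 = 3084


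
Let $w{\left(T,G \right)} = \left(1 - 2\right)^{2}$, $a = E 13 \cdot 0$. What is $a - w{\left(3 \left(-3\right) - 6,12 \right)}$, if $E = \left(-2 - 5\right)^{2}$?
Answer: $-1$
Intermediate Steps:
$E = 49$ ($E = \left(-7\right)^{2} = 49$)
$a = 0$ ($a = 49 \cdot 13 \cdot 0 = 637 \cdot 0 = 0$)
$w{\left(T,G \right)} = 1$ ($w{\left(T,G \right)} = \left(-1\right)^{2} = 1$)
$a - w{\left(3 \left(-3\right) - 6,12 \right)} = 0 - 1 = -1$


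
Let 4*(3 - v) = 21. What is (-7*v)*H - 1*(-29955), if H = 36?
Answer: 30522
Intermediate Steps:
v = -9/4 (v = 3 - ¼*21 = 3 - 21/4 = -9/4 ≈ -2.2500)
(-7*v)*H - 1*(-29955) = -7*(-9/4)*36 - 1*(-29955) = (63/4)*36 + 29955 = 567 + 29955 = 30522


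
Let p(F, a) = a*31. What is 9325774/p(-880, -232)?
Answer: -4662887/3596 ≈ -1296.7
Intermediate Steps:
p(F, a) = 31*a
9325774/p(-880, -232) = 9325774/((31*(-232))) = 9325774/(-7192) = 9325774*(-1/7192) = -4662887/3596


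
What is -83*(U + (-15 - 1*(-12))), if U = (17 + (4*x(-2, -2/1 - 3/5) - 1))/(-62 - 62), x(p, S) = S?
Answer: 39176/155 ≈ 252.75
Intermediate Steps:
U = -7/155 (U = (17 + (4*(-2/1 - 3/5) - 1))/(-62 - 62) = (17 + (4*(-2*1 - 3*1/5) - 1))/(-124) = (17 + (4*(-2 - 3/5) - 1))*(-1/124) = (17 + (4*(-13/5) - 1))*(-1/124) = (17 + (-52/5 - 1))*(-1/124) = (17 - 57/5)*(-1/124) = (28/5)*(-1/124) = -7/155 ≈ -0.045161)
-83*(U + (-15 - 1*(-12))) = -83*(-7/155 + (-15 - 1*(-12))) = -83*(-7/155 + (-15 + 12)) = -83*(-7/155 - 3) = -83*(-472/155) = 39176/155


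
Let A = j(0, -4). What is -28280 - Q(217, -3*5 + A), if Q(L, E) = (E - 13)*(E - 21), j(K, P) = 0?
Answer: -29288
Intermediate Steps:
A = 0
Q(L, E) = (-21 + E)*(-13 + E) (Q(L, E) = (-13 + E)*(-21 + E) = (-21 + E)*(-13 + E))
-28280 - Q(217, -3*5 + A) = -28280 - (273 + (-3*5 + 0)² - 34*(-3*5 + 0)) = -28280 - (273 + (-15 + 0)² - 34*(-15 + 0)) = -28280 - (273 + (-15)² - 34*(-15)) = -28280 - (273 + 225 + 510) = -28280 - 1*1008 = -28280 - 1008 = -29288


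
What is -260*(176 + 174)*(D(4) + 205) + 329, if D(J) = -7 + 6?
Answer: -18563671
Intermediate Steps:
D(J) = -1
-260*(176 + 174)*(D(4) + 205) + 329 = -260*(176 + 174)*(-1 + 205) + 329 = -91000*204 + 329 = -260*71400 + 329 = -18564000 + 329 = -18563671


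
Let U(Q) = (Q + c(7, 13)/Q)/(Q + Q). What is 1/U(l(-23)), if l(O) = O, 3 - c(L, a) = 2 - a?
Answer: 1058/543 ≈ 1.9484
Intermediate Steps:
c(L, a) = 1 + a (c(L, a) = 3 - (2 - a) = 3 + (-2 + a) = 1 + a)
U(Q) = (Q + 14/Q)/(2*Q) (U(Q) = (Q + (1 + 13)/Q)/(Q + Q) = (Q + 14/Q)/((2*Q)) = (Q + 14/Q)*(1/(2*Q)) = (Q + 14/Q)/(2*Q))
1/U(l(-23)) = 1/(½ + 7/(-23)²) = 1/(½ + 7*(1/529)) = 1/(½ + 7/529) = 1/(543/1058) = 1058/543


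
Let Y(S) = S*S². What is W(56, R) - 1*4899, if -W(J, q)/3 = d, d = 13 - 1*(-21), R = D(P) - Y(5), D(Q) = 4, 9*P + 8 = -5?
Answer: -5001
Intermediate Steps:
P = -13/9 (P = -8/9 + (⅑)*(-5) = -8/9 - 5/9 = -13/9 ≈ -1.4444)
Y(S) = S³
R = -121 (R = 4 - 1*5³ = 4 - 1*125 = 4 - 125 = -121)
d = 34 (d = 13 + 21 = 34)
W(J, q) = -102 (W(J, q) = -3*34 = -102)
W(56, R) - 1*4899 = -102 - 1*4899 = -102 - 4899 = -5001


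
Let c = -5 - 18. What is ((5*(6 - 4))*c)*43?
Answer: -9890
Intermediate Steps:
c = -23
((5*(6 - 4))*c)*43 = ((5*(6 - 4))*(-23))*43 = ((5*2)*(-23))*43 = (10*(-23))*43 = -230*43 = -9890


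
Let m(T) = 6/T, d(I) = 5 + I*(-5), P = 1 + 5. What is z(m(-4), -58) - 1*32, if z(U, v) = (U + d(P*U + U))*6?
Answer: 304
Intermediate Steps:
P = 6
d(I) = 5 - 5*I
z(U, v) = 30 - 204*U (z(U, v) = (U + (5 - 5*(6*U + U)))*6 = (U + (5 - 35*U))*6 = (5 - 34*U)*6 = 30 - 204*U)
z(m(-4), -58) - 1*32 = (30 - 1224/(-4)) - 1*32 = (30 - 1224*(-1)/4) - 32 = (30 - 204*(-3/2)) - 32 = (30 + 306) - 32 = 336 - 32 = 304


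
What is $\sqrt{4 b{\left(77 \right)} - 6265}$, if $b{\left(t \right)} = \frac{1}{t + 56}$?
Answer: $\frac{i \sqrt{110821053}}{133} \approx 79.152 i$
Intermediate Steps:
$b{\left(t \right)} = \frac{1}{56 + t}$
$\sqrt{4 b{\left(77 \right)} - 6265} = \sqrt{\frac{4}{56 + 77} - 6265} = \sqrt{\frac{4}{133} - 6265} = \sqrt{- \frac{833241}{133}} = \frac{i \sqrt{110821053}}{133}$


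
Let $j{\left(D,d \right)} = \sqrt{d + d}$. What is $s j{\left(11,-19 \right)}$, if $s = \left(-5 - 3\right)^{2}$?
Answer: $64 i \sqrt{38} \approx 394.52 i$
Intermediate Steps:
$s = 64$ ($s = \left(-8\right)^{2} = 64$)
$j{\left(D,d \right)} = \sqrt{2} \sqrt{d}$ ($j{\left(D,d \right)} = \sqrt{2 d} = \sqrt{2} \sqrt{d}$)
$s j{\left(11,-19 \right)} = 64 \sqrt{2} \sqrt{-19} = 64 \sqrt{2} i \sqrt{19} = 64 i \sqrt{38}$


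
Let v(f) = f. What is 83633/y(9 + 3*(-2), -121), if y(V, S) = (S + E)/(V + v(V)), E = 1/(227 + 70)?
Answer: -74517003/17968 ≈ -4147.2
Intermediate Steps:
E = 1/297 ≈ 0.0033670
y(V, S) = (1/297 + S)/(2*V) (y(V, S) = (S + 1/297)/(V + V) = (1/297 + S)/((2*V)) = (1/297 + S)*(1/(2*V)) = (1/297 + S)/(2*V))
83633/y(9 + 3*(-2), -121) = 83633/(((1 + 297*(-121))/(594*(9 + 3*(-2))))) = 83633/(((1 - 35937)/(594*(9 - 6)))) = 83633/(((1/594)*(-35936)/3)) = 83633/(((1/594)*(⅓)*(-35936))) = 83633/(-17968/891) = 83633*(-891/17968) = -74517003/17968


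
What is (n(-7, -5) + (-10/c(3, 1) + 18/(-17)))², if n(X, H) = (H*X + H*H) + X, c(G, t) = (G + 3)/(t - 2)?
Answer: 7474756/2601 ≈ 2873.8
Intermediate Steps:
c(G, t) = (3 + G)/(-2 + t)
n(X, H) = X + H² + H*X (n(X, H) = (H*X + H²) + X = (H² + H*X) + X = X + H² + H*X)
(n(-7, -5) + (-10/c(3, 1) + 18/(-17)))² = ((-7 + (-5)² - 5*(-7)) + (-10*(-2 + 1)/(3 + 3) + 18/(-17)))² = ((-7 + 25 + 35) + (-10/(6/(-1)) + 18*(-1/17)))² = (53 + (-10/((-1*6)) - 18/17))² = (53 + (-10/(-6) - 18/17))² = (53 + (-10*(-⅙) - 18/17))² = (53 + (5/3 - 18/17))² = (53 + 31/51)² = (2734/51)² = 7474756/2601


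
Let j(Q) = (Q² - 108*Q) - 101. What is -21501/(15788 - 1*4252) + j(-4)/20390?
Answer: -217201199/117609520 ≈ -1.8468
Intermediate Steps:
j(Q) = -101 + Q² - 108*Q
-21501/(15788 - 1*4252) + j(-4)/20390 = -21501/(15788 - 1*4252) + (-101 + (-4)² - 108*(-4))/20390 = -21501/(15788 - 4252) + (-101 + 16 + 432)*(1/20390) = -21501/11536 + 347*(1/20390) = -21501*1/11536 + 347/20390 = -21501/11536 + 347/20390 = -217201199/117609520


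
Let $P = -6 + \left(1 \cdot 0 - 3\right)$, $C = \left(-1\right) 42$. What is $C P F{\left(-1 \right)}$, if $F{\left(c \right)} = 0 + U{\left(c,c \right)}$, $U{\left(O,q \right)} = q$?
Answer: $-378$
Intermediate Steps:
$C = -42$
$F{\left(c \right)} = c$ ($F{\left(c \right)} = 0 + c = c$)
$P = -9$ ($P = -6 + \left(0 - 3\right) = -6 - 3 = -9$)
$C P F{\left(-1 \right)} = \left(-42\right) \left(-9\right) \left(-1\right) = 378 \left(-1\right) = -378$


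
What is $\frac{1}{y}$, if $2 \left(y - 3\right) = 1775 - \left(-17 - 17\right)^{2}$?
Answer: $\frac{2}{625} \approx 0.0032$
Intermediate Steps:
$y = \frac{625}{2}$ ($y = 3 + \frac{1775 - \left(-17 - 17\right)^{2}}{2} = 3 + \frac{1775 - \left(-34\right)^{2}}{2} = 3 + \frac{1775 - 1156}{2} = 3 + \frac{1}{2} \cdot 619 = 3 + \frac{619}{2} = \frac{625}{2} \approx 312.5$)
$\frac{1}{y} = \frac{1}{\frac{625}{2}} = \frac{2}{625}$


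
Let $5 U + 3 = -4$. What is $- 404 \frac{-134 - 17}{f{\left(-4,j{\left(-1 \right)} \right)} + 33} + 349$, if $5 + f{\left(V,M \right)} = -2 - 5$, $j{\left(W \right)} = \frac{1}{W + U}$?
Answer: $\frac{68333}{21} \approx 3254.0$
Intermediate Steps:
$U = - \frac{7}{5}$ ($U = - \frac{3}{5} + \frac{1}{5} \left(-4\right) = - \frac{3}{5} - \frac{4}{5} = - \frac{7}{5} \approx -1.4$)
$j{\left(W \right)} = \frac{1}{- \frac{7}{5} + W}$ ($j{\left(W \right)} = \frac{1}{W - \frac{7}{5}} = \frac{1}{- \frac{7}{5} + W}$)
$f{\left(V,M \right)} = -12$ ($f{\left(V,M \right)} = -5 - 7 = -12$)
$- 404 \frac{-134 - 17}{f{\left(-4,j{\left(-1 \right)} \right)} + 33} + 349 = - 404 \frac{-134 - 17}{-12 + 33} + 349 = - 404 \left(- \frac{151}{21}\right) + 349 = - 404 \left(\left(-151\right) \frac{1}{21}\right) + 349 = \left(-404\right) \left(- \frac{151}{21}\right) + 349 = \frac{61004}{21} + 349 = \frac{68333}{21}$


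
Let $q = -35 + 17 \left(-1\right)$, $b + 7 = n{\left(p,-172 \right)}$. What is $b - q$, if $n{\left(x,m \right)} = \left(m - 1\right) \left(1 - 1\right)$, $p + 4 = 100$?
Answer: $45$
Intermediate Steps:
$p = 96$ ($p = -4 + 100 = 96$)
$n{\left(x,m \right)} = 0$ ($n{\left(x,m \right)} = \left(-1 + m\right) \left(1 - 1\right) = \left(-1 + m\right) 0 = 0$)
$b = -7$ ($b = -7 + 0 = -7$)
$q = -52$ ($q = -35 - 17 = -52$)
$b - q = -7 - -52 = -7 + 52 = 45$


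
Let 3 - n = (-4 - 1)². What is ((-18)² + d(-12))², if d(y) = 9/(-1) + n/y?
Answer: 3613801/36 ≈ 1.0038e+5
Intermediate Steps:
n = -22 (n = 3 - (-4 - 1)² = 3 - 1*(-5)² = 3 - 1*25 = 3 - 25 = -22)
d(y) = -9 - 22/y (d(y) = 9/(-1) - 22/y = 9*(-1) - 22/y = -9 - 22/y)
((-18)² + d(-12))² = ((-18)² + (-9 - 22/(-12)))² = (324 + (-9 - 22*(-1/12)))² = (324 + (-9 + 11/6))² = (324 - 43/6)² = (1901/6)² = 3613801/36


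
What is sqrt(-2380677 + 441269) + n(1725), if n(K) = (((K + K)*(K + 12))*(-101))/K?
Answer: -350874 + 4*I*sqrt(121213) ≈ -3.5087e+5 + 1392.6*I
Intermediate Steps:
n(K) = -2424 - 202*K (n(K) = (((2*K)*(12 + K))*(-101))/K = ((2*K*(12 + K))*(-101))/K = (-202*K*(12 + K))/K = -2424 - 202*K)
sqrt(-2380677 + 441269) + n(1725) = sqrt(-2380677 + 441269) + (-2424 - 202*1725) = sqrt(-1939408) + (-2424 - 348450) = 4*I*sqrt(121213) - 350874 = -350874 + 4*I*sqrt(121213)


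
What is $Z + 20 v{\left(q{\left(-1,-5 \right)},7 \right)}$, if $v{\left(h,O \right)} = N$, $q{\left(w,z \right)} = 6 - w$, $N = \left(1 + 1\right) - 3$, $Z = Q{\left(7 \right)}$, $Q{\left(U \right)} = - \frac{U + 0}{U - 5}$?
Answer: $- \frac{47}{2} \approx -23.5$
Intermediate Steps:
$Q{\left(U \right)} = - \frac{U}{-5 + U}$
$Z = - \frac{7}{2}$ ($Z = \left(-1\right) 7 \frac{1}{-5 + 7} = \left(-1\right) 7 \cdot \frac{1}{2} = - \frac{7}{2} \approx -3.5$)
$N = -1$ ($N = 2 - 3 = -1$)
$v{\left(h,O \right)} = -1$
$Z + 20 v{\left(q{\left(-1,-5 \right)},7 \right)} = - \frac{7}{2} + 20 \left(-1\right) = - \frac{7}{2} - 20 = - \frac{47}{2}$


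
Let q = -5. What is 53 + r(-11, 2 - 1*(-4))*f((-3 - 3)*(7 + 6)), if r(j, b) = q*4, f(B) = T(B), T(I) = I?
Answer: 1613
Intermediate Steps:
f(B) = B
r(j, b) = -20 (r(j, b) = -5*4 = -20)
53 + r(-11, 2 - 1*(-4))*f((-3 - 3)*(7 + 6)) = 53 - 20*(-3 - 3)*(7 + 6) = 53 - (-120)*13 = 53 - 20*(-78) = 53 + 1560 = 1613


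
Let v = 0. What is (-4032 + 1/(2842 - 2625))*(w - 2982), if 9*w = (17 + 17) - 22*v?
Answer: 23451972172/1953 ≈ 1.2008e+7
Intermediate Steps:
w = 34/9 (w = ((17 + 17) - 22*0)/9 = (34 + 0)/9 = (⅑)*34 = 34/9 ≈ 3.7778)
(-4032 + 1/(2842 - 2625))*(w - 2982) = (-4032 + 1/(2842 - 2625))*(34/9 - 2982) = (-4032 + 1/217)*(-26804/9) = -874943/217*(-26804/9) = 23451972172/1953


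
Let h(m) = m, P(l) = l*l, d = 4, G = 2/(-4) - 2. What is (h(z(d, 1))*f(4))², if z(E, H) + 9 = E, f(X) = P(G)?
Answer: 15625/16 ≈ 976.56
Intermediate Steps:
G = -5/2 (G = 2*(-¼) - 2 = -½ - 2 = -5/2 ≈ -2.5000)
P(l) = l²
f(X) = 25/4 (f(X) = (-5/2)² = 25/4)
z(E, H) = -9 + E
(h(z(d, 1))*f(4))² = ((-9 + 4)*(25/4))² = (-5*25/4)² = (-125/4)² = 15625/16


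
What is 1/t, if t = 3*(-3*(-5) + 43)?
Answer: 1/174 ≈ 0.0057471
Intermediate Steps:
t = 174 (t = 3*(15 + 43) = 3*58 = 174)
1/t = 1/174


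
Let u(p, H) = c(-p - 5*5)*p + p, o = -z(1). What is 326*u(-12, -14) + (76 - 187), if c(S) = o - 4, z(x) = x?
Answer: 15537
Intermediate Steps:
o = -1 (o = -1*1 = -1)
c(S) = -5 (c(S) = -1 - 4 = -5)
u(p, H) = -4*p (u(p, H) = -5*p + p = -4*p)
326*u(-12, -14) + (76 - 187) = 326*(-4*(-12)) + (76 - 187) = 326*48 - 111 = 15648 - 111 = 15537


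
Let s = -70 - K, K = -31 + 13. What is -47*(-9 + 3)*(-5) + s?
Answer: -1462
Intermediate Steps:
K = -18
s = -52 (s = -70 - 1*(-18) = -70 + 18 = -52)
-47*(-9 + 3)*(-5) + s = -47*(-9 + 3)*(-5) - 52 = -(-282)*(-5) - 52 = -47*30 - 52 = -1410 - 52 = -1462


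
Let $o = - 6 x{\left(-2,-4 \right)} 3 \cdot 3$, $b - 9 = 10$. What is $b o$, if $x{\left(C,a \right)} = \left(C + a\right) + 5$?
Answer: $1026$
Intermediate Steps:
$b = 19$ ($b = 9 + 10 = 19$)
$x{\left(C,a \right)} = 5 + C + a$
$o = 54$ ($o = - 6 \left(5 - 2 - 4\right) 3 \cdot 3 = \left(-6\right) \left(-1\right) 9 = 6 \cdot 9 = 54$)
$b o = 19 \cdot 54 = 1026$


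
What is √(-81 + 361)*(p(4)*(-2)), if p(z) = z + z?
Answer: -32*√70 ≈ -267.73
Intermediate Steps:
p(z) = 2*z
√(-81 + 361)*(p(4)*(-2)) = √(-81 + 361)*((2*4)*(-2)) = √280*(8*(-2)) = (2*√70)*(-16) = -32*√70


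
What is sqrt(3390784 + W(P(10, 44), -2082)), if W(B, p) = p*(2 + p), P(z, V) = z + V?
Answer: 8*sqrt(120646) ≈ 2778.7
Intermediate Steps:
P(z, V) = V + z
sqrt(3390784 + W(P(10, 44), -2082)) = sqrt(3390784 - 2082*(2 - 2082)) = sqrt(3390784 - 2082*(-2080)) = sqrt(3390784 + 4330560) = sqrt(7721344) = 8*sqrt(120646)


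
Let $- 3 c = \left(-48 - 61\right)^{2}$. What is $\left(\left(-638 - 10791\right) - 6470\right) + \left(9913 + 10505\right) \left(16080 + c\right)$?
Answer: $247441455$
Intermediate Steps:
$c = - \frac{11881}{3}$ ($c = - \frac{\left(-48 - 61\right)^{2}}{3} = - \frac{\left(-109\right)^{2}}{3} = \left(- \frac{1}{3}\right) 11881 = - \frac{11881}{3} \approx -3960.3$)
$\left(\left(-638 - 10791\right) - 6470\right) + \left(9913 + 10505\right) \left(16080 + c\right) = \left(\left(-638 - 10791\right) - 6470\right) + \left(9913 + 10505\right) \left(16080 - \frac{11881}{3}\right) = \left(\left(-638 - 10791\right) - 6470\right) + 20418 \cdot \frac{36359}{3} = \left(-11429 - 6470\right) + 247459354 = -17899 + 247459354 = 247441455$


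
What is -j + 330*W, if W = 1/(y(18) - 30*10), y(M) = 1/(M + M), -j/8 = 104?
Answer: 8972888/10799 ≈ 830.90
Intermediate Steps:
j = -832 (j = -8*104 = -832)
y(M) = 1/(2*M)
W = -36/10799 (W = 1/((½)/18 - 30*10) = 1/((½)*(1/18) - 300) = 1/(1/36 - 300) = 1/(-10799/36) = -36/10799 ≈ -0.0033336)
-j + 330*W = -1*(-832) + 330*(-36/10799) = 832 - 11880/10799 = 8972888/10799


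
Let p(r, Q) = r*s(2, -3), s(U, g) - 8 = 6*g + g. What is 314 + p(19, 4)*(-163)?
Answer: 40575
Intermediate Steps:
s(U, g) = 8 + 7*g (s(U, g) = 8 + (6*g + g) = 8 + 7*g)
p(r, Q) = -13*r (p(r, Q) = r*(8 + 7*(-3)) = r*(8 - 21) = r*(-13) = -13*r)
314 + p(19, 4)*(-163) = 314 - 13*19*(-163) = 314 - 247*(-163) = 314 + 40261 = 40575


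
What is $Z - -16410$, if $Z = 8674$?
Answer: $25084$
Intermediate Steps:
$Z - -16410 = 8674 - -16410 = 8674 + 16410 = 25084$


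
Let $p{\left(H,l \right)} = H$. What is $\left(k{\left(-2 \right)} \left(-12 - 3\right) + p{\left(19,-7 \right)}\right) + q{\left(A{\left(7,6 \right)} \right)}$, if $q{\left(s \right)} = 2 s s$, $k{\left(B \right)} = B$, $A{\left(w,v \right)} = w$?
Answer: $147$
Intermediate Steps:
$q{\left(s \right)} = 2 s^{2}$
$\left(k{\left(-2 \right)} \left(-12 - 3\right) + p{\left(19,-7 \right)}\right) + q{\left(A{\left(7,6 \right)} \right)} = \left(- 2 \left(-12 - 3\right) + 19\right) + 2 \cdot 7^{2} = \left(\left(-2\right) \left(-15\right) + 19\right) + 2 \cdot 49 = \left(30 + 19\right) + 98 = 49 + 98 = 147$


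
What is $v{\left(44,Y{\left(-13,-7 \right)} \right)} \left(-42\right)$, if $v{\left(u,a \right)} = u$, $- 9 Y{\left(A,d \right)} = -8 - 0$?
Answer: $-1848$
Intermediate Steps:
$Y{\left(A,d \right)} = \frac{8}{9}$ ($Y{\left(A,d \right)} = - \frac{-8 - 0}{9} = - \frac{-8 + 0}{9} = \left(- \frac{1}{9}\right) \left(-8\right) = \frac{8}{9}$)
$v{\left(44,Y{\left(-13,-7 \right)} \right)} \left(-42\right) = 44 \left(-42\right) = -1848$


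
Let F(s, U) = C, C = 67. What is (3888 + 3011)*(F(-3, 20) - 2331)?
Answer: -15619336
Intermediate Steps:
F(s, U) = 67
(3888 + 3011)*(F(-3, 20) - 2331) = (3888 + 3011)*(67 - 2331) = 6899*(-2264) = -15619336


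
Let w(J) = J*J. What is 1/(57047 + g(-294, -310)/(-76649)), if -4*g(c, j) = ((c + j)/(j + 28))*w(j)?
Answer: 10807509/616543221473 ≈ 1.7529e-5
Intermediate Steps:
w(J) = J**2
g(c, j) = -j**2*(c + j)/(4*(28 + j)) (g(c, j) = -(c + j)/(j + 28)*j**2/4 = -(c + j)/(28 + j)*j**2/4 = -j**2*(c + j)/(4*(28 + j)))
1/(57047 + g(-294, -310)/(-76649)) = 1/(57047 + ((1/4)*(-310)**2*(-1*(-294) - 1*(-310))/(28 - 310))/(-76649)) = 1/(57047 + ((1/4)*96100*(294 + 310)/(-282))*(-1/76649)) = 1/(57047 + ((1/4)*96100*(-1/282)*604)*(-1/76649)) = 1/(57047 - 7255550/141*(-1/76649)) = 1/(57047 + 7255550/10807509) = 1/(616543221473/10807509) = 10807509/616543221473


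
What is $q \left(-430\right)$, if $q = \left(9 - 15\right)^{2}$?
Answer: $-15480$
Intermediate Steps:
$q = 36$ ($q = \left(-6\right)^{2} = 36$)
$q \left(-430\right) = 36 \left(-430\right) = -15480$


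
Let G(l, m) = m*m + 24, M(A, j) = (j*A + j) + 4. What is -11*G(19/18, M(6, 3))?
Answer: -7139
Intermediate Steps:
M(A, j) = 4 + j + A*j (M(A, j) = (A*j + j) + 4 = (j + A*j) + 4 = 4 + j + A*j)
G(l, m) = 24 + m**2 (G(l, m) = m**2 + 24 = 24 + m**2)
-11*G(19/18, M(6, 3)) = -11*(24 + (4 + 3 + 6*3)**2) = -11*(24 + (4 + 3 + 18)**2) = -11*(24 + 25**2) = -11*(24 + 625) = -11*649 = -7139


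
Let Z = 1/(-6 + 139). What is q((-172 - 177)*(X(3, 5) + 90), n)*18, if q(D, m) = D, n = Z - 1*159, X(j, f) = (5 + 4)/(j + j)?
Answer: -574803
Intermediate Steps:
Z = 1/133 ≈ 0.0075188
X(j, f) = 9/(2*j) (X(j, f) = 9/((2*j)) = 9*(1/(2*j)) = 9/(2*j))
n = -21146/133 (n = 1/133 - 1*159 = 1/133 - 159 = -21146/133 ≈ -158.99)
q((-172 - 177)*(X(3, 5) + 90), n)*18 = ((-172 - 177)*((9/2)/3 + 90))*18 = -349*((9/2)*(1/3) + 90)*18 = -349*(3/2 + 90)*18 = -349*183/2*18 = -63867/2*18 = -574803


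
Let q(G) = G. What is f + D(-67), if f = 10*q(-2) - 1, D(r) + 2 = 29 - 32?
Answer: -26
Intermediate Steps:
D(r) = -5 (D(r) = -2 + (29 - 32) = -2 - 3 = -5)
f = -21 (f = 10*(-2) - 1 = -20 - 1 = -21)
f + D(-67) = -21 - 5 = -26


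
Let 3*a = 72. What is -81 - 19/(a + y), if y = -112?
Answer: -7109/88 ≈ -80.784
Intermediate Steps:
a = 24 (a = (⅓)*72 = 24)
-81 - 19/(a + y) = -81 - 19/(24 - 112) = -81 - 19/(-88) = -81 - 1/88*(-19) = -81 + 19/88 = -7109/88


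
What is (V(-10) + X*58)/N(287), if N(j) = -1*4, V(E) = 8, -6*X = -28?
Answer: -209/3 ≈ -69.667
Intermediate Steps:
X = 14/3 (X = -⅙*(-28) = 14/3 ≈ 4.6667)
N(j) = -4
(V(-10) + X*58)/N(287) = (8 + (14/3)*58)/(-4) = (8 + 812/3)*(-¼) = (836/3)*(-¼) = -209/3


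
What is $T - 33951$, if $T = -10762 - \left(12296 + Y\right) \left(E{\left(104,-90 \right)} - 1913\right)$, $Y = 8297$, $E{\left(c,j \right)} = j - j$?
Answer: $39349696$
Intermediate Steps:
$E{\left(c,j \right)} = 0$
$T = 39383647$ ($T = -10762 - \left(12296 + 8297\right) \left(0 - 1913\right) = -10762 - 20593 \left(-1913\right) = -10762 - -39394409 = -10762 + 39394409 = 39383647$)
$T - 33951 = 39383647 - 33951 = 39349696$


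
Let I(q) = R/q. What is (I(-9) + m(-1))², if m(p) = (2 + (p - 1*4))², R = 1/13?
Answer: 1106704/13689 ≈ 80.846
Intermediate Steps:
R = 1/13 (R = 1*(1/13) = 1/13 ≈ 0.076923)
I(q) = 1/(13*q)
m(p) = (-2 + p)² (m(p) = (2 + (p - 4))² = (2 + (-4 + p))² = (-2 + p)²)
(I(-9) + m(-1))² = ((1/13)/(-9) + (-2 - 1)²)² = ((1/13)*(-⅑) + (-3)²)² = (-1/117 + 9)² = (1052/117)² = 1106704/13689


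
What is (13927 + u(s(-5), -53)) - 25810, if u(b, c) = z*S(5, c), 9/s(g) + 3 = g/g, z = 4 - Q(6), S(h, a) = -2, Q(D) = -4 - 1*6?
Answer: -11911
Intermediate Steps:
Q(D) = -10 (Q(D) = -4 - 6 = -10)
z = 14 (z = 4 - 1*(-10) = 4 + 10 = 14)
s(g) = -9/2 (s(g) = 9/(-3 + g/g) = 9/(-3 + 1) = 9/(-2) = 9*(-½) = -9/2)
u(b, c) = -28 (u(b, c) = 14*(-2) = -28)
(13927 + u(s(-5), -53)) - 25810 = (13927 - 28) - 25810 = 13899 - 25810 = -11911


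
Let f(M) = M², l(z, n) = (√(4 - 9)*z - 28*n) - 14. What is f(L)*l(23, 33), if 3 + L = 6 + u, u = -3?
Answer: 0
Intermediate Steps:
l(z, n) = -14 - 28*n + I*z*√5 (l(z, n) = (√(-5)*z - 28*n) - 14 = ((I*√5)*z - 28*n) - 14 = (I*z*√5 - 28*n) - 14 = (-28*n + I*z*√5) - 14 = -14 - 28*n + I*z*√5)
L = 0 (L = -3 + (6 - 3) = -3 + 3 = 0)
f(L)*l(23, 33) = 0²*(-14 - 28*33 + I*23*√5) = 0*(-14 - 924 + 23*I*√5) = 0*(-938 + 23*I*√5) = 0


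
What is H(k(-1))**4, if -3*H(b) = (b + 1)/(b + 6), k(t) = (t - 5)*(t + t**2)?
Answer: 1/104976 ≈ 9.5260e-6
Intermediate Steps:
k(t) = (-5 + t)*(t + t**2)
H(b) = -(1 + b)/(3*(6 + b)) (H(b) = -(b + 1)/(3*(b + 6)) = -(1 + b)/(3*(6 + b)))
H(k(-1))**4 = ((-1 - (-1)*(-5 + (-1)**2 - 4*(-1)))/(3*(6 - (-5 + (-1)**2 - 4*(-1)))))**4 = ((-1 - (-1)*(-5 + 1 + 4))/(3*(6 - (-5 + 1 + 4))))**4 = ((-1 - (-1)*0)/(3*(6 - 1*0)))**4 = ((-1 - 1*0)/(3*(6 + 0)))**4 = ((1/3)*(-1 + 0)/6)**4 = ((1/3)*(1/6)*(-1))**4 = (-1/18)**4 = 1/104976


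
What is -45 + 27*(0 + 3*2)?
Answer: 117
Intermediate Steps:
-45 + 27*(0 + 3*2) = -45 + 27*(0 + 6) = -45 + 27*6 = -45 + 162 = 117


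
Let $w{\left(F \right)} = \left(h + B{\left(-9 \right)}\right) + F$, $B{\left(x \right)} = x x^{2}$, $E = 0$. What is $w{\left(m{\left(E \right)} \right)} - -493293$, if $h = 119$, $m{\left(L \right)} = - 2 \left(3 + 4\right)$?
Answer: $492669$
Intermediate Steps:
$m{\left(L \right)} = -14$ ($m{\left(L \right)} = \left(-2\right) 7 = -14$)
$B{\left(x \right)} = x^{3}$
$w{\left(F \right)} = -610 + F$ ($w{\left(F \right)} = \left(119 + \left(-9\right)^{3}\right) + F = \left(119 - 729\right) + F = -610 + F$)
$w{\left(m{\left(E \right)} \right)} - -493293 = \left(-610 - 14\right) - -493293 = -624 + 493293 = 492669$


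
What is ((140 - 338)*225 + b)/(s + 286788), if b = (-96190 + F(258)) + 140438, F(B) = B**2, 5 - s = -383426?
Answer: 66262/670219 ≈ 0.098866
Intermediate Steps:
s = 383431 (s = 5 - 1*(-383426) = 5 + 383426 = 383431)
b = 110812 (b = (-96190 + 258**2) + 140438 = (-96190 + 66564) + 140438 = -29626 + 140438 = 110812)
((140 - 338)*225 + b)/(s + 286788) = ((140 - 338)*225 + 110812)/(383431 + 286788) = (-198*225 + 110812)/670219 = (-44550 + 110812)*(1/670219) = 66262*(1/670219) = 66262/670219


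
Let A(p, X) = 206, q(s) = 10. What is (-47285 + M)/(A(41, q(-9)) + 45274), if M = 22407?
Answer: -12439/22740 ≈ -0.54701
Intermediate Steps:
(-47285 + M)/(A(41, q(-9)) + 45274) = (-47285 + 22407)/(206 + 45274) = -24878/45480 = -24878*1/45480 = -12439/22740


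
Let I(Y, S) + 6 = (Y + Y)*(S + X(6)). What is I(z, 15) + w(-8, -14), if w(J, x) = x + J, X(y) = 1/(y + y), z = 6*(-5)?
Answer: -933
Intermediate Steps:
z = -30
X(y) = 1/(2*y)
w(J, x) = J + x
I(Y, S) = -6 + 2*Y*(1/12 + S) (I(Y, S) = -6 + (Y + Y)*(S + (1/2)/6) = -6 + (2*Y)*(S + (1/2)*(1/6)) = -6 + (2*Y)*(S + 1/12) = -6 + (2*Y)*(1/12 + S) = -6 + 2*Y*(1/12 + S))
I(z, 15) + w(-8, -14) = (-6 + (1/6)*(-30) + 2*15*(-30)) + (-8 - 14) = (-6 - 5 - 900) - 22 = -911 - 22 = -933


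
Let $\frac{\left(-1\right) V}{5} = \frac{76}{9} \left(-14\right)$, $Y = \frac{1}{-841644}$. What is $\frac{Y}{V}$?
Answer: $- \frac{1}{497505120} \approx -2.01 \cdot 10^{-9}$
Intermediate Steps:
$Y = - \frac{1}{841644} \approx -1.1882 \cdot 10^{-6}$
$V = \frac{5320}{9}$ ($V = - 5 \cdot \frac{76}{9} \left(-14\right) = \left(-5\right) \left(- \frac{1064}{9}\right) = \frac{5320}{9} \approx 591.11$)
$\frac{Y}{V} = - \frac{1}{841644 \cdot \frac{5320}{9}} = \left(- \frac{1}{841644}\right) \frac{9}{5320} = - \frac{1}{497505120}$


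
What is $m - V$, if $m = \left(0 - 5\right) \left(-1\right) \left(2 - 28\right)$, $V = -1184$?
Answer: $1054$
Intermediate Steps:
$m = -130$ ($m = \left(-5\right) \left(-1\right) \left(-26\right) = 5 \left(-26\right) = -130$)
$m - V = -130 - -1184 = -130 + 1184 = 1054$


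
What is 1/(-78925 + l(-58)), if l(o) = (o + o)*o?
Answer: -1/72197 ≈ -1.3851e-5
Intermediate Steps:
l(o) = 2*o² (l(o) = (2*o)*o = 2*o²)
1/(-78925 + l(-58)) = 1/(-78925 + 2*(-58)²) = 1/(-78925 + 2*3364) = 1/(-78925 + 6728) = 1/(-72197) = -1/72197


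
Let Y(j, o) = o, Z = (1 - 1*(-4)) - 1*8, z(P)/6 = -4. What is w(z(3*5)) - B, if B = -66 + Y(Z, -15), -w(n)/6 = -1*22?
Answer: 213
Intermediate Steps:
z(P) = -24 (z(P) = 6*(-4) = -24)
w(n) = 132 (w(n) = -(-6)*22 = -6*(-22) = 132)
Z = -3 (Z = (1 + 4) - 8 = 5 - 8 = -3)
B = -81 (B = -66 - 15 = -81)
w(z(3*5)) - B = 132 - 1*(-81) = 132 + 81 = 213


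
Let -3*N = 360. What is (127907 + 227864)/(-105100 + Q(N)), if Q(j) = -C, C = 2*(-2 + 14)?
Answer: -355771/105124 ≈ -3.3843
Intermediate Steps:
N = -120 (N = -1/3*360 = -120)
C = 24 (C = 2*12 = 24)
Q(j) = -24 (Q(j) = -1*24 = -24)
(127907 + 227864)/(-105100 + Q(N)) = (127907 + 227864)/(-105100 - 24) = 355771/(-105124) = 355771*(-1/105124) = -355771/105124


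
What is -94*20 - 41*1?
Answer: -1921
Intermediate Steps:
-94*20 - 41*1 = -1880 - 41 = -1921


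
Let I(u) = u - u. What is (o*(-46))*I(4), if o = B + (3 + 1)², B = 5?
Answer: 0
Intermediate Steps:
I(u) = 0
o = 21 (o = 5 + (3 + 1)² = 5 + 4² = 5 + 16 = 21)
(o*(-46))*I(4) = (21*(-46))*0 = -966*0 = 0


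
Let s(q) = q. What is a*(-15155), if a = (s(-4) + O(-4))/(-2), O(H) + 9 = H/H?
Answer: -90930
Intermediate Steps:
O(H) = -8 (O(H) = -9 + H/H = -9 + 1 = -8)
a = 6 (a = (-4 - 8)/(-2) = -12*(-1/2) = 6)
a*(-15155) = 6*(-15155) = -90930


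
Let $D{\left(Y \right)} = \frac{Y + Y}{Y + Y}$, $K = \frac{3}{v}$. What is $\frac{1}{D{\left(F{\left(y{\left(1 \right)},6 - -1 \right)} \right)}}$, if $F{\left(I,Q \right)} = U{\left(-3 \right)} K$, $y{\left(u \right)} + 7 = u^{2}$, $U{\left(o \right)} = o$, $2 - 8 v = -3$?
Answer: $1$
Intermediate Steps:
$v = \frac{5}{8}$ ($v = \frac{1}{4} - - \frac{3}{8} = \frac{1}{4} + \frac{3}{8} = \frac{5}{8} \approx 0.625$)
$K = \frac{24}{5}$ ($K = \frac{3}{\frac{5}{8}} = 3 \cdot \frac{8}{5} = \frac{24}{5} \approx 4.8$)
$y{\left(u \right)} = -7 + u^{2}$
$F{\left(I,Q \right)} = - \frac{72}{5}$ ($F{\left(I,Q \right)} = \left(-3\right) \frac{24}{5} = - \frac{72}{5}$)
$D{\left(Y \right)} = 1$ ($D{\left(Y \right)} = \frac{2 Y}{2 Y} = 2 Y \frac{1}{2 Y} = 1$)
$\frac{1}{D{\left(F{\left(y{\left(1 \right)},6 - -1 \right)} \right)}} = 1^{-1} = 1$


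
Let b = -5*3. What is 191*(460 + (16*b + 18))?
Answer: 45458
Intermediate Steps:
b = -15
191*(460 + (16*b + 18)) = 191*(460 + (16*(-15) + 18)) = 191*(460 + (-240 + 18)) = 191*(460 - 222) = 191*238 = 45458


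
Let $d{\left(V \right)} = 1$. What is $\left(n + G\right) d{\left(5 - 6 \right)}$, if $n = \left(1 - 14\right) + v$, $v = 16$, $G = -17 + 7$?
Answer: $-7$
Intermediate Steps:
$G = -10$
$n = 3$ ($n = \left(1 - 14\right) + 16 = -13 + 16 = 3$)
$\left(n + G\right) d{\left(5 - 6 \right)} = \left(3 - 10\right) 1 = \left(-7\right) 1 = -7$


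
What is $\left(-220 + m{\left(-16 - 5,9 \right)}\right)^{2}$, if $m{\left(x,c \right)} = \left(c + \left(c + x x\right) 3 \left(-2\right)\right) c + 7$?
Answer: $596922624$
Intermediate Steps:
$m{\left(x,c \right)} = 7 + c \left(- 6 x^{2} - 5 c\right)$ ($m{\left(x,c \right)} = \left(c + \left(c + x^{2}\right) 3 \left(-2\right)\right) c + 7 = \left(c + \left(3 c + 3 x^{2}\right) \left(-2\right)\right) c + 7 = \left(c - \left(6 c + 6 x^{2}\right)\right) c + 7 = \left(- 6 x^{2} - 5 c\right) c + 7 = c \left(- 6 x^{2} - 5 c\right) + 7 = 7 + c \left(- 6 x^{2} - 5 c\right)$)
$\left(-220 + m{\left(-16 - 5,9 \right)}\right)^{2} = \left(-220 - \left(-7 + 405 + 54 \left(-16 - 5\right)^{2}\right)\right)^{2} = \left(-220 - \left(398 + 54 \left(-16 - 5\right)^{2}\right)\right)^{2} = \left(-220 - \left(398 + 23814\right)\right)^{2} = \left(-220 - 24212\right)^{2} = \left(-24432\right)^{2} = 596922624$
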